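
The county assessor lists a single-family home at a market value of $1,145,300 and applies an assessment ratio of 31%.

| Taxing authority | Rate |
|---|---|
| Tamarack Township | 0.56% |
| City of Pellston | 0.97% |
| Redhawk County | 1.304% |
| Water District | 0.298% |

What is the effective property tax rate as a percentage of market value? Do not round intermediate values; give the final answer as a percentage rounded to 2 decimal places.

Assessed value = $1,145,300 × 0.31 = $355,043
Tamarack Township: $355,043 × 0.0056 = $1,988.2408
City of Pellston: $355,043 × 0.0097 = $3,443.9171
Redhawk County: $355,043 × 0.01304 = $4,629.76072
Water District: $355,043 × 0.00298 = $1,058.02814
Total tax = $11,119.94676
Effective rate = $11,119.94676 ÷ $1,145,300 = 0.97% of market value

0.97%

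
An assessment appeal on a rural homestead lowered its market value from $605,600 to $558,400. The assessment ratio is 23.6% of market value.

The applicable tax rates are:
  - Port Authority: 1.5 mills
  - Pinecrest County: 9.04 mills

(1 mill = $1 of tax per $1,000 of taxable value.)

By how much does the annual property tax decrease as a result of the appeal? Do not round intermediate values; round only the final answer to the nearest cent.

Old assessed value = $605,600 × 0.236 = $142,921.6
New assessed value = $558,400 × 0.236 = $131,782.4
Combined rate = 0.0015 + 0.00904 = 0.01054
Old tax = $142,921.6 × 0.01054 = $1,506.393664
New tax = $131,782.4 × 0.01054 = $1,388.986496
Reduction = $1,506.393664 − $1,388.986496 = $117.407168

$117.41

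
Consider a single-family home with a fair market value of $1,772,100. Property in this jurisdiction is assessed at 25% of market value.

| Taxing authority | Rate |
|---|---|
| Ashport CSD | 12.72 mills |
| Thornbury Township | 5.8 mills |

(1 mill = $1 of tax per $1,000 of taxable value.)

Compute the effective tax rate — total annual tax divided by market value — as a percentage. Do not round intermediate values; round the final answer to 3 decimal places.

Assessed value = $1,772,100 × 0.25 = $443,025
Ashport CSD: $443,025 × 0.01272 = $5,635.278
Thornbury Township: $443,025 × 0.0058 = $2,569.545
Total tax = $8,204.823
Effective rate = $8,204.823 ÷ $1,772,100 = 0.463% of market value

0.463%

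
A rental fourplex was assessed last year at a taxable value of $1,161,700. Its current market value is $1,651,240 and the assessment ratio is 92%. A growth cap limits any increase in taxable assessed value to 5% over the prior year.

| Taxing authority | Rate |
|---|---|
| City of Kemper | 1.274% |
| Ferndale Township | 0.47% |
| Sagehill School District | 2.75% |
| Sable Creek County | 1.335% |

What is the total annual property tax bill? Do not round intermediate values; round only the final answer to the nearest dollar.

$71,101

Uncapped assessed value = $1,651,240 × 0.92 = $1,519,140.8
Cap limit = $1,161,700 × 1.05 = $1,219,785
Taxable assessed value = min($1,519,140.8, $1,219,785) = $1,219,785 (cap binds)
City of Kemper: $1,219,785 × 0.01274 = $15,540.0609
Ferndale Township: $1,219,785 × 0.0047 = $5,732.9895
Sagehill School District: $1,219,785 × 0.0275 = $33,544.0875
Sable Creek County: $1,219,785 × 0.01335 = $16,284.12975
Total = $71,101.26765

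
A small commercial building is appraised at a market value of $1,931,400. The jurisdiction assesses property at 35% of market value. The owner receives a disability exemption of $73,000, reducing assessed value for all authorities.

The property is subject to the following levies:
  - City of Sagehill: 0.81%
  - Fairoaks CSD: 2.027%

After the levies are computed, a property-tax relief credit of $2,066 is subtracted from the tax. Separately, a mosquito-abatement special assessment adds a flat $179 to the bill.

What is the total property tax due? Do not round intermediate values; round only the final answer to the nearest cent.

$15,219.83

Assessed value = $1,931,400 × 0.35 = $675,990
Taxable value = $675,990 − $73,000 = $602,990
City of Sagehill: $602,990 × 0.0081 = $4,884.219
Fairoaks CSD: $602,990 × 0.02027 = $12,222.6073
Levies subtotal = $17,106.8263
After credit = $17,106.8263 − $2,066 = $15,040.8263
Total = $15,040.8263 + $179 = $15,219.8263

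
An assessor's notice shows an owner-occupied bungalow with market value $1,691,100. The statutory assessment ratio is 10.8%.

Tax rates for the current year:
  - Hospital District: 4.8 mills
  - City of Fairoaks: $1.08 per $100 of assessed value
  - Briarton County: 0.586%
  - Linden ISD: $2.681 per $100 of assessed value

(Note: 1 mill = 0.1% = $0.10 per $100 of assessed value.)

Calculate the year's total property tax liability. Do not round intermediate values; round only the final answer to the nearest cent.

$8,815.97

Assessed value = $1,691,100 × 0.108 = $182,638.8
Hospital District: $182,638.8 × 0.0048 = $876.66624
City of Fairoaks: $182,638.8 × 0.0108 = $1,972.49904
Briarton County: $182,638.8 × 0.00586 = $1,070.263368
Linden ISD: $182,638.8 × 0.02681 = $4,896.546228
Total = $8,815.974876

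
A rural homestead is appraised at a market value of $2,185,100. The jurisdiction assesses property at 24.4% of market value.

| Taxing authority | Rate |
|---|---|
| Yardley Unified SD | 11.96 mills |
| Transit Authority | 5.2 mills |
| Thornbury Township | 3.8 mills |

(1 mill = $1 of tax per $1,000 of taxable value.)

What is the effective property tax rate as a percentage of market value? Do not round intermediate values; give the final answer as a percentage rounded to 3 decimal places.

Assessed value = $2,185,100 × 0.244 = $533,164.4
Yardley Unified SD: $533,164.4 × 0.01196 = $6,376.646224
Transit Authority: $533,164.4 × 0.0052 = $2,772.45488
Thornbury Township: $533,164.4 × 0.0038 = $2,026.02472
Total tax = $11,175.125824
Effective rate = $11,175.125824 ÷ $2,185,100 = 0.511% of market value

0.511%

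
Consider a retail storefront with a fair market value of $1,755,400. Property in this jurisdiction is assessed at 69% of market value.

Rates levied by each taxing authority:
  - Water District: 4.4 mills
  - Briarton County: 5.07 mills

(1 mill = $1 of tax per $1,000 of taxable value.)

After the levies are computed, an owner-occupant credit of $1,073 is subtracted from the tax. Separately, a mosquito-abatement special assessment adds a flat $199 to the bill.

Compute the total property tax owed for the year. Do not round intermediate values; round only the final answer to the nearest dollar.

Assessed value = $1,755,400 × 0.69 = $1,211,226
Water District: $1,211,226 × 0.0044 = $5,329.3944
Briarton County: $1,211,226 × 0.00507 = $6,140.91582
Levies subtotal = $11,470.31022
After credit = $11,470.31022 − $1,073 = $10,397.31022
Total = $10,397.31022 + $199 = $10,596.31022

$10,596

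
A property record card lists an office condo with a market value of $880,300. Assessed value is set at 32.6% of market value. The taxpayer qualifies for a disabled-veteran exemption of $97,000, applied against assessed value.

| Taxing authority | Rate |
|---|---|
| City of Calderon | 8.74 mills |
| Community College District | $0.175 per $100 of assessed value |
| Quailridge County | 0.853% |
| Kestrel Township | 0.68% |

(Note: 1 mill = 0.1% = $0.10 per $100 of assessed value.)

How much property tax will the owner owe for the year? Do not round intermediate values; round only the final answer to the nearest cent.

$4,905.23

Assessed value = $880,300 × 0.326 = $286,977.8
Taxable value = $286,977.8 − $97,000 = $189,977.8
City of Calderon: $189,977.8 × 0.00874 = $1,660.405972
Community College District: $189,977.8 × 0.00175 = $332.46115
Quailridge County: $189,977.8 × 0.00853 = $1,620.510634
Kestrel Township: $189,977.8 × 0.0068 = $1,291.84904
Total = $4,905.226796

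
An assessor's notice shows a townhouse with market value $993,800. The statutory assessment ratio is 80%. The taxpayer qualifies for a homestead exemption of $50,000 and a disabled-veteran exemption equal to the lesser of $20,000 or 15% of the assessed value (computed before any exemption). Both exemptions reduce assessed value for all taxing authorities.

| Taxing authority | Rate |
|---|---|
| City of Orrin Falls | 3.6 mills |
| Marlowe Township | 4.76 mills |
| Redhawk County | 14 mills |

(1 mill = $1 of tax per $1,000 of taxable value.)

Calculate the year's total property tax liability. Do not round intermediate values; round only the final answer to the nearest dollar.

Assessed value = $993,800 × 0.8 = $795,040
Disabled-veteran exemption = min($20,000, 15% × $795,040) = min($20,000, $119,256) = $20,000 (dollar cap binds)
Taxable value = $795,040 − $50,000 − $20,000 = $725,040
City of Orrin Falls: $725,040 × 0.0036 = $2,610.144
Marlowe Township: $725,040 × 0.00476 = $3,451.1904
Redhawk County: $725,040 × 0.014 = $10,150.56
Total = $16,211.8944

$16,212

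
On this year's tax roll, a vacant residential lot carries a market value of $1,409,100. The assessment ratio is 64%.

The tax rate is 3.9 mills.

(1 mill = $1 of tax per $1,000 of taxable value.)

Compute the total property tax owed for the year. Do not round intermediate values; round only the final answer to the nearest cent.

$3,517.11

Assessed value = $1,409,100 × 0.64 = $901,824
Tax = $901,824 × 0.0039 = $3,517.1136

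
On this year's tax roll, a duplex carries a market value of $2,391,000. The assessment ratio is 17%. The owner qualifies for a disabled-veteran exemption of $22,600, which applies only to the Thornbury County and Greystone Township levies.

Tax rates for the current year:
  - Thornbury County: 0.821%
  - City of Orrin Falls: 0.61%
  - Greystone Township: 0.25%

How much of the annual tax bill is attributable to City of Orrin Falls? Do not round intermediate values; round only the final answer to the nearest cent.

$2,479.47

Assessed value = $2,391,000 × 0.17 = $406,470
City of Orrin Falls taxable value = $406,470 (exemption does not apply)
City of Orrin Falls levy = $406,470 × 0.0061 = $2,479.467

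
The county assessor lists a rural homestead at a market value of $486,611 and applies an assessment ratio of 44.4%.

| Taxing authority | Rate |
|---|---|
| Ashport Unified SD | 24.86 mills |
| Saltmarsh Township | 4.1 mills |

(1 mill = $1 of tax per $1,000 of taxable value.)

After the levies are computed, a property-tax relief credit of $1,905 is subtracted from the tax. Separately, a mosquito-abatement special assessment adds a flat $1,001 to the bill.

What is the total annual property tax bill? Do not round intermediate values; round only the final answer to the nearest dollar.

Assessed value = $486,611 × 0.444 = $216,055.284
Ashport Unified SD: $216,055.284 × 0.02486 = $5,371.13436024
Saltmarsh Township: $216,055.284 × 0.0041 = $885.8266644
Levies subtotal = $6,256.96102464
After credit = $6,256.96102464 − $1,905 = $4,351.96102464
Total = $4,351.96102464 + $1,001 = $5,352.96102464

$5,353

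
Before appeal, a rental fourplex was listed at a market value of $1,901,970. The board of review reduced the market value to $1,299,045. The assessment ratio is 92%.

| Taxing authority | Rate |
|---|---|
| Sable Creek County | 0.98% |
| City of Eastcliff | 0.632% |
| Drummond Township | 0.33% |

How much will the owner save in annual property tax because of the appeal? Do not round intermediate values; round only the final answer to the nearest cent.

Old assessed value = $1,901,970 × 0.92 = $1,749,812.4
New assessed value = $1,299,045 × 0.92 = $1,195,121.4
Combined rate = 0.0098 + 0.00632 + 0.0033 = 0.01942
Old tax = $1,749,812.4 × 0.01942 = $33,981.356808
New tax = $1,195,121.4 × 0.01942 = $23,209.257588
Reduction = $33,981.356808 − $23,209.257588 = $10,772.09922

$10,772.10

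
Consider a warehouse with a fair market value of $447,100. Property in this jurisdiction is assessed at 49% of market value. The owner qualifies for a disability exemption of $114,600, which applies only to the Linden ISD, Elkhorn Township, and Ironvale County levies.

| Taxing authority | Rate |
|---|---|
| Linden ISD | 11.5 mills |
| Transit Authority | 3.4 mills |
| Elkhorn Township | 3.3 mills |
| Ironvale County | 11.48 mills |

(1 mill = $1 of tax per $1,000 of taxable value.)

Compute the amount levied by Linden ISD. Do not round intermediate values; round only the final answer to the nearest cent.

$1,201.51

Assessed value = $447,100 × 0.49 = $219,079
Linden ISD taxable value = $219,079 − $114,600 = $104,479
Linden ISD levy = $104,479 × 0.0115 = $1,201.5085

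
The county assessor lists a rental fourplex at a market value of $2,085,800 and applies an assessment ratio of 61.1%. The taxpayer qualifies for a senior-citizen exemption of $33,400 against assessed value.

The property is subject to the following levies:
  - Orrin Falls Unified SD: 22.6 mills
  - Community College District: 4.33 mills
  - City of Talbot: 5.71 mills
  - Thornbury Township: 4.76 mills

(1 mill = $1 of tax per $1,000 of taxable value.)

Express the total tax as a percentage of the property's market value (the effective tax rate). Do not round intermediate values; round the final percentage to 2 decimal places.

Assessed value = $2,085,800 × 0.611 = $1,274,423.8
Taxable value = $1,274,423.8 − $33,400 = $1,241,023.8
Orrin Falls Unified SD: $1,241,023.8 × 0.0226 = $28,047.13788
Community College District: $1,241,023.8 × 0.00433 = $5,373.633054
City of Talbot: $1,241,023.8 × 0.00571 = $7,086.245898
Thornbury Township: $1,241,023.8 × 0.00476 = $5,907.273288
Total tax = $46,414.29012
Effective rate = $46,414.29012 ÷ $2,085,800 = 2.23% of market value

2.23%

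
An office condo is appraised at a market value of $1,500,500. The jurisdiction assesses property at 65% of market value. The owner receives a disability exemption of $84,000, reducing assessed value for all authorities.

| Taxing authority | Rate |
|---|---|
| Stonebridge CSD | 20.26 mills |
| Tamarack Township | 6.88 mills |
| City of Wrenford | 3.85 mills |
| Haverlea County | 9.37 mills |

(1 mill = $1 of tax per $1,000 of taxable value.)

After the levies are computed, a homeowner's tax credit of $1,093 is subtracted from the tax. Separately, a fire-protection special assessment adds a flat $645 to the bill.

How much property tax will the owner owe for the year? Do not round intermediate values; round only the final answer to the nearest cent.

Assessed value = $1,500,500 × 0.65 = $975,325
Taxable value = $975,325 − $84,000 = $891,325
Stonebridge CSD: $891,325 × 0.02026 = $18,058.2445
Tamarack Township: $891,325 × 0.00688 = $6,132.316
City of Wrenford: $891,325 × 0.00385 = $3,431.60125
Haverlea County: $891,325 × 0.00937 = $8,351.71525
Levies subtotal = $35,973.877
After credit = $35,973.877 − $1,093 = $34,880.877
Total = $34,880.877 + $645 = $35,525.877

$35,525.88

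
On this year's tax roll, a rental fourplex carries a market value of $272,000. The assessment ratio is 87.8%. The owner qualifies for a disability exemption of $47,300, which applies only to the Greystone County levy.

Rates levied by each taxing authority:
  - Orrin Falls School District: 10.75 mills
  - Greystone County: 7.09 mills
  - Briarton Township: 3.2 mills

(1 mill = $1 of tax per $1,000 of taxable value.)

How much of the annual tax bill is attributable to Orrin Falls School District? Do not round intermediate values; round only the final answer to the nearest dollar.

Assessed value = $272,000 × 0.878 = $238,816
Orrin Falls School District taxable value = $238,816 (exemption does not apply)
Orrin Falls School District levy = $238,816 × 0.01075 = $2,567.272

$2,567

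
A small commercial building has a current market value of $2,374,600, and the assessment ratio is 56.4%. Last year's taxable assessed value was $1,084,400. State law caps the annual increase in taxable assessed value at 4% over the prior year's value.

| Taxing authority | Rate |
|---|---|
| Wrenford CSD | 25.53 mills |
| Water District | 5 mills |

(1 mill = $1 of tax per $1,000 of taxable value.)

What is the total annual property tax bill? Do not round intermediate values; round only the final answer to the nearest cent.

$34,431.00

Uncapped assessed value = $2,374,600 × 0.564 = $1,339,274.4
Cap limit = $1,084,400 × 1.04 = $1,127,776
Taxable assessed value = min($1,339,274.4, $1,127,776) = $1,127,776 (cap binds)
Wrenford CSD: $1,127,776 × 0.02553 = $28,792.12128
Water District: $1,127,776 × 0.005 = $5,638.88
Total = $34,431.00128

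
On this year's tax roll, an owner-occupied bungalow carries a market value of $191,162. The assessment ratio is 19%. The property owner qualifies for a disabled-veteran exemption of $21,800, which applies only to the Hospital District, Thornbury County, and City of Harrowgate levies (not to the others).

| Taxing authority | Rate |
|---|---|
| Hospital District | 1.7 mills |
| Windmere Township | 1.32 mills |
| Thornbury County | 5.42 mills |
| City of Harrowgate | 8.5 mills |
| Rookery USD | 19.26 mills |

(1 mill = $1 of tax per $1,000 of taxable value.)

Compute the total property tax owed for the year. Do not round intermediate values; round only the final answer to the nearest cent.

Assessed value = $191,162 × 0.19 = $36,320.78
Hospital District: ($36,320.78 − $21,800) × 0.0017 = $14,520.78 × 0.0017 = $24.685326
Windmere Township: $36,320.78 × 0.00132 = $47.9434296
Thornbury County: ($36,320.78 − $21,800) × 0.00542 = $14,520.78 × 0.00542 = $78.7026276
City of Harrowgate: ($36,320.78 − $21,800) × 0.0085 = $14,520.78 × 0.0085 = $123.42663
Rookery USD: $36,320.78 × 0.01926 = $699.5382228
Total = $974.296236

$974.30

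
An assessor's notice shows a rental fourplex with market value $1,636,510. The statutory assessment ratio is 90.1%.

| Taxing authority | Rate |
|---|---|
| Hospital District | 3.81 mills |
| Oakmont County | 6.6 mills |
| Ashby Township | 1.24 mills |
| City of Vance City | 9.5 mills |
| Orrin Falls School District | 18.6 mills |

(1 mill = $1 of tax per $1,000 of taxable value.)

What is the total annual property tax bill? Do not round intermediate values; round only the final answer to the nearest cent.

$58,611.20

Assessed value = $1,636,510 × 0.901 = $1,474,495.51
Hospital District: $1,474,495.51 × 0.00381 = $5,617.8278931
Oakmont County: $1,474,495.51 × 0.0066 = $9,731.670366
Ashby Township: $1,474,495.51 × 0.00124 = $1,828.3744324
City of Vance City: $1,474,495.51 × 0.0095 = $14,007.707345
Orrin Falls School District: $1,474,495.51 × 0.0186 = $27,425.616486
Total = $5,617.8278931 + $9,731.670366 + $1,828.3744324 + $14,007.707345 + $27,425.616486 = $58,611.1965225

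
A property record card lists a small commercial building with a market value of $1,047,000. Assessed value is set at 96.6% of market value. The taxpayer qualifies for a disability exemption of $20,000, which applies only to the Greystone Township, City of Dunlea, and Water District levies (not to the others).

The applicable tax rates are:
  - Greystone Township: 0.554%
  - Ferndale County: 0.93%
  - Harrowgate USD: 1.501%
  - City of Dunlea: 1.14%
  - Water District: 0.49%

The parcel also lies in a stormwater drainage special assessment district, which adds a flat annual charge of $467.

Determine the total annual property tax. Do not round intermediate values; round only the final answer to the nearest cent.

$46,706.40

Assessed value = $1,047,000 × 0.966 = $1,011,402
Greystone Township: ($1,011,402 − $20,000) × 0.00554 = $991,402 × 0.00554 = $5,492.36708
Ferndale County: $1,011,402 × 0.0093 = $9,406.0386
Harrowgate USD: $1,011,402 × 0.01501 = $15,181.14402
City of Dunlea: ($1,011,402 − $20,000) × 0.0114 = $991,402 × 0.0114 = $11,301.9828
Water District: ($1,011,402 − $20,000) × 0.0049 = $991,402 × 0.0049 = $4,857.8698
Levies subtotal = $46,239.4023
Total = $46,239.4023 + $467 = $46,706.4023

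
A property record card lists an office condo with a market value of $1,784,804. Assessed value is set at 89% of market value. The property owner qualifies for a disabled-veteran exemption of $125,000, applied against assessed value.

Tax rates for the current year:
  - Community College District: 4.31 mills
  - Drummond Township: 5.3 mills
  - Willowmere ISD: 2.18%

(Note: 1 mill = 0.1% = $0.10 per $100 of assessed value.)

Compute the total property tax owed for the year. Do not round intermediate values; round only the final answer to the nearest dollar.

Assessed value = $1,784,804 × 0.89 = $1,588,475.56
Taxable value = $1,588,475.56 − $125,000 = $1,463,475.56
Community College District: $1,463,475.56 × 0.00431 = $6,307.5796636
Drummond Township: $1,463,475.56 × 0.0053 = $7,756.420468
Willowmere ISD: $1,463,475.56 × 0.0218 = $31,903.767208
Total = $45,967.7673396

$45,968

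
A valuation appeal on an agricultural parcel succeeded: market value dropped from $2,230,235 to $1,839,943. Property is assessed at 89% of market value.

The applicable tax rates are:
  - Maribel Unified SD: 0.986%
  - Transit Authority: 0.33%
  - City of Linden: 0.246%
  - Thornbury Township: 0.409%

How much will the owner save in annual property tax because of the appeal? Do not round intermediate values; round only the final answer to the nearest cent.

$6,846.46

Old assessed value = $2,230,235 × 0.89 = $1,984,909.15
New assessed value = $1,839,943 × 0.89 = $1,637,549.27
Combined rate = 0.00986 + 0.0033 + 0.00246 + 0.00409 = 0.01971
Old tax = $1,984,909.15 × 0.01971 = $39,122.5593465
New tax = $1,637,549.27 × 0.01971 = $32,276.0961117
Reduction = $39,122.5593465 − $32,276.0961117 = $6,846.4632348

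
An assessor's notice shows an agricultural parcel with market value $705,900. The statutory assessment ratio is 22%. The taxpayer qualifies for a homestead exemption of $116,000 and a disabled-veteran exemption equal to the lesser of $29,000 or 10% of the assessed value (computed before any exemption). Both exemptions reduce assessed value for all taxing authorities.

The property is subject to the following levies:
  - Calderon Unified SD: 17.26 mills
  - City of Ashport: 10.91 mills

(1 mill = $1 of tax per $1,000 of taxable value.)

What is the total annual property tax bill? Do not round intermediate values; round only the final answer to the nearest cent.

$669.55

Assessed value = $705,900 × 0.22 = $155,298
Disabled-veteran exemption = min($29,000, 10% × $155,298) = min($29,000, $15,529.8) = $15,529.8 (percentage binds)
Taxable value = $155,298 − $116,000 − $15,529.8 = $23,768.2
Calderon Unified SD: $23,768.2 × 0.01726 = $410.239132
City of Ashport: $23,768.2 × 0.01091 = $259.311062
Total = $669.550194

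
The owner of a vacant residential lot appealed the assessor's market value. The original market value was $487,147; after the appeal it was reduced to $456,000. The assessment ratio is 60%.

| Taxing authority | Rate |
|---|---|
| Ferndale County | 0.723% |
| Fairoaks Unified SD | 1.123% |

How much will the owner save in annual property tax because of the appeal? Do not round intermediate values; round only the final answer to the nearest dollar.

Old assessed value = $487,147 × 0.6 = $292,288.2
New assessed value = $456,000 × 0.6 = $273,600
Combined rate = 0.00723 + 0.01123 = 0.01846
Old tax = $292,288.2 × 0.01846 = $5,395.640172
New tax = $273,600 × 0.01846 = $5,050.656
Reduction = $5,395.640172 − $5,050.656 = $344.984172

$345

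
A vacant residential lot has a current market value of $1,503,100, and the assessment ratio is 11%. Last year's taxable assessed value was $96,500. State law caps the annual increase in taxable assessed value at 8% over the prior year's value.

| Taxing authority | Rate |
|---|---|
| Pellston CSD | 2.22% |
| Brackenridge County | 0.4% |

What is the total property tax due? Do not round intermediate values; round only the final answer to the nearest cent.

Uncapped assessed value = $1,503,100 × 0.11 = $165,341
Cap limit = $96,500 × 1.08 = $104,220
Taxable assessed value = min($165,341, $104,220) = $104,220 (cap binds)
Pellston CSD: $104,220 × 0.0222 = $2,313.684
Brackenridge County: $104,220 × 0.004 = $416.88
Total = $2,730.564

$2,730.56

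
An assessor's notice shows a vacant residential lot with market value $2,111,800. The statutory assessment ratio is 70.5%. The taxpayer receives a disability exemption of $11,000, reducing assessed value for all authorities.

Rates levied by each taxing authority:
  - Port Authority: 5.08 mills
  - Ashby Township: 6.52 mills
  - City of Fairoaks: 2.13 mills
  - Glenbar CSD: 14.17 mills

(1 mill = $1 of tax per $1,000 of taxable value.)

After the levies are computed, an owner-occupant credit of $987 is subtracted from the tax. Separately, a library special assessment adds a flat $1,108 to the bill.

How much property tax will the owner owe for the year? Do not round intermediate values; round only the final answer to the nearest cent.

Assessed value = $2,111,800 × 0.705 = $1,488,819
Taxable value = $1,488,819 − $11,000 = $1,477,819
Port Authority: $1,477,819 × 0.00508 = $7,507.32052
Ashby Township: $1,477,819 × 0.00652 = $9,635.37988
City of Fairoaks: $1,477,819 × 0.00213 = $3,147.75447
Glenbar CSD: $1,477,819 × 0.01417 = $20,940.69523
Levies subtotal = $41,231.1501
After credit = $41,231.1501 − $987 = $40,244.1501
Total = $40,244.1501 + $1,108 = $41,352.1501

$41,352.15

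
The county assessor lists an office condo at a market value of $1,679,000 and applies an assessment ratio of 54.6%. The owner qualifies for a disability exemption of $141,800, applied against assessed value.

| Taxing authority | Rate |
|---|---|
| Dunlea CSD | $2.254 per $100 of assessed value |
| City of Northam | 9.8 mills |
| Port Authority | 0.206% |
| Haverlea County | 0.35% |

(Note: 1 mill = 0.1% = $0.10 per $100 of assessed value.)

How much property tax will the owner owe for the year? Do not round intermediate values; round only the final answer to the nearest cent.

$29,370.00

Assessed value = $1,679,000 × 0.546 = $916,734
Taxable value = $916,734 − $141,800 = $774,934
Dunlea CSD: $774,934 × 0.02254 = $17,467.01236
City of Northam: $774,934 × 0.0098 = $7,594.3532
Port Authority: $774,934 × 0.00206 = $1,596.36404
Haverlea County: $774,934 × 0.0035 = $2,712.269
Total = $29,369.9986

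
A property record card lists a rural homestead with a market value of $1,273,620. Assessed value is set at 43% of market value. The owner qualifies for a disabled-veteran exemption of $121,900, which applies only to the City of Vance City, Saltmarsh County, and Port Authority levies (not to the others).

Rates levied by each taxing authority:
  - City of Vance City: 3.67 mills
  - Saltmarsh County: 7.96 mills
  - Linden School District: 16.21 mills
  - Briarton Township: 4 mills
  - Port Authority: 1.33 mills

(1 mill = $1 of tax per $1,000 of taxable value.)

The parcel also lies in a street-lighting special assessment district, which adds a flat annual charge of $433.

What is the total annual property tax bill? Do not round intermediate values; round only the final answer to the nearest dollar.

Assessed value = $1,273,620 × 0.43 = $547,656.6
City of Vance City: ($547,656.6 − $121,900) × 0.00367 = $425,756.6 × 0.00367 = $1,562.526722
Saltmarsh County: ($547,656.6 − $121,900) × 0.00796 = $425,756.6 × 0.00796 = $3,389.022536
Linden School District: $547,656.6 × 0.01621 = $8,877.513486
Briarton Township: $547,656.6 × 0.004 = $2,190.6264
Port Authority: ($547,656.6 − $121,900) × 0.00133 = $425,756.6 × 0.00133 = $566.256278
Levies subtotal = $16,585.945422
Total = $16,585.945422 + $433 = $17,018.945422

$17,019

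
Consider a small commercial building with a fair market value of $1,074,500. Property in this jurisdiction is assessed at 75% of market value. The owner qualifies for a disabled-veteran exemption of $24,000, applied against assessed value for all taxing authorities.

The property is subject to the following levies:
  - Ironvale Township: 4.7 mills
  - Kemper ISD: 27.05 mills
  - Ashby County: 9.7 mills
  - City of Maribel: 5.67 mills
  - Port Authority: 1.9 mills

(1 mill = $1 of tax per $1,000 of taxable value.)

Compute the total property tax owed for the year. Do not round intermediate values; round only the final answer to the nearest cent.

$38,327.51

Assessed value = $1,074,500 × 0.75 = $805,875
Taxable value = $805,875 − $24,000 = $781,875
Ironvale Township: $781,875 × 0.0047 = $3,674.8125
Kemper ISD: $781,875 × 0.02705 = $21,149.71875
Ashby County: $781,875 × 0.0097 = $7,584.1875
City of Maribel: $781,875 × 0.00567 = $4,433.23125
Port Authority: $781,875 × 0.0019 = $1,485.5625
Total = $3,674.8125 + $21,149.71875 + $7,584.1875 + $4,433.23125 + $1,485.5625 = $38,327.5125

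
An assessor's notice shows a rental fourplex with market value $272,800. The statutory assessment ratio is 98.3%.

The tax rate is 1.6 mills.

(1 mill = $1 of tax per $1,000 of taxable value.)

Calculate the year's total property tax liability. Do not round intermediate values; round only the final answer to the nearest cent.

Assessed value = $272,800 × 0.983 = $268,162.4
Tax = $268,162.4 × 0.0016 = $429.05984

$429.06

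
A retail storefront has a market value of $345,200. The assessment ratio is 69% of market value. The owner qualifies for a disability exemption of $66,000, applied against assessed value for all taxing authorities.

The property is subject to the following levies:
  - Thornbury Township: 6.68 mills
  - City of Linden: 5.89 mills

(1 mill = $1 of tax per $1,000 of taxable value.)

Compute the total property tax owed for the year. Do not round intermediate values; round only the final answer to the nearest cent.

Assessed value = $345,200 × 0.69 = $238,188
Taxable value = $238,188 − $66,000 = $172,188
Thornbury Township: $172,188 × 0.00668 = $1,150.21584
City of Linden: $172,188 × 0.00589 = $1,014.18732
Total = $1,150.21584 + $1,014.18732 = $2,164.40316

$2,164.40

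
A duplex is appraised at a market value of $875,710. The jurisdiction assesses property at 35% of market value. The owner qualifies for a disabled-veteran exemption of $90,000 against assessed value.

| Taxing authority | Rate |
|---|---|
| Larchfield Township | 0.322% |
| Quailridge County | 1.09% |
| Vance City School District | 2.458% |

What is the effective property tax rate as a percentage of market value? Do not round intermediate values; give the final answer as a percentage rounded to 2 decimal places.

Assessed value = $875,710 × 0.35 = $306,498.5
Taxable value = $306,498.5 − $90,000 = $216,498.5
Larchfield Township: $216,498.5 × 0.00322 = $697.12517
Quailridge County: $216,498.5 × 0.0109 = $2,359.83365
Vance City School District: $216,498.5 × 0.02458 = $5,321.53313
Total tax = $8,378.49195
Effective rate = $8,378.49195 ÷ $875,710 = 0.96% of market value

0.96%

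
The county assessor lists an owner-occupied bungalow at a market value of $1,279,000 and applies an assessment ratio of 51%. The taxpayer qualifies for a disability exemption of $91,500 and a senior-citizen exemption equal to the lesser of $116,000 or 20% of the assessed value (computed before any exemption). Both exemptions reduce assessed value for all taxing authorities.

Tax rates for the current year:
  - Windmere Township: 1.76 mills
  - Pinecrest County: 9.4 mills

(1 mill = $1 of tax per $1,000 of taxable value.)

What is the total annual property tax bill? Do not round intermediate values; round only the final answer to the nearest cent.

Assessed value = $1,279,000 × 0.51 = $652,290
Senior-citizen exemption = min($116,000, 20% × $652,290) = min($116,000, $130,458) = $116,000 (dollar cap binds)
Taxable value = $652,290 − $91,500 − $116,000 = $444,790
Windmere Township: $444,790 × 0.00176 = $782.8304
Pinecrest County: $444,790 × 0.0094 = $4,181.026
Total = $4,963.8564

$4,963.86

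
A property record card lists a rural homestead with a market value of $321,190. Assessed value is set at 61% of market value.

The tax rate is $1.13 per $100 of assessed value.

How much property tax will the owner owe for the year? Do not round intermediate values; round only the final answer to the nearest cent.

Assessed value = $321,190 × 0.61 = $195,925.9
Tax = $195,925.9 × 0.0113 = $2,213.96267

$2,213.96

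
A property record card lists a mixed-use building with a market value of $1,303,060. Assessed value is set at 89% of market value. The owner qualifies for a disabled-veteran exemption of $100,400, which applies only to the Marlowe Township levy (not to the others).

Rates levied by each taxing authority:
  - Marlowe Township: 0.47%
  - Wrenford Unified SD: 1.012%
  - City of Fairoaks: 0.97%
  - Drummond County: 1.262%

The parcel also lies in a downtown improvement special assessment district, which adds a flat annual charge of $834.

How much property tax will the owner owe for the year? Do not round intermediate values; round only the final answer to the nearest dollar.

Assessed value = $1,303,060 × 0.89 = $1,159,723.4
Marlowe Township: ($1,159,723.4 − $100,400) × 0.0047 = $1,059,323.4 × 0.0047 = $4,978.81998
Wrenford Unified SD: $1,159,723.4 × 0.01012 = $11,736.400808
City of Fairoaks: $1,159,723.4 × 0.0097 = $11,249.31698
Drummond County: $1,159,723.4 × 0.01262 = $14,635.709308
Levies subtotal = $42,600.247076
Total = $42,600.247076 + $834 = $43,434.247076

$43,434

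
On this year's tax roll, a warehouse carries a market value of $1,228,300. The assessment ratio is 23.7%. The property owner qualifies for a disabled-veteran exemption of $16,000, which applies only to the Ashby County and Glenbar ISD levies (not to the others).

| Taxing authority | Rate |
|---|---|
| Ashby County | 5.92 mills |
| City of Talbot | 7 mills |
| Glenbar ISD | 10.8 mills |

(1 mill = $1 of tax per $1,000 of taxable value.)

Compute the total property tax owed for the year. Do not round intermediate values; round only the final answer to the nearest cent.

Assessed value = $1,228,300 × 0.237 = $291,107.1
Ashby County: ($291,107.1 − $16,000) × 0.00592 = $275,107.1 × 0.00592 = $1,628.634032
City of Talbot: $291,107.1 × 0.007 = $2,037.7497
Glenbar ISD: ($291,107.1 − $16,000) × 0.0108 = $275,107.1 × 0.0108 = $2,971.15668
Total = $6,637.540412

$6,637.54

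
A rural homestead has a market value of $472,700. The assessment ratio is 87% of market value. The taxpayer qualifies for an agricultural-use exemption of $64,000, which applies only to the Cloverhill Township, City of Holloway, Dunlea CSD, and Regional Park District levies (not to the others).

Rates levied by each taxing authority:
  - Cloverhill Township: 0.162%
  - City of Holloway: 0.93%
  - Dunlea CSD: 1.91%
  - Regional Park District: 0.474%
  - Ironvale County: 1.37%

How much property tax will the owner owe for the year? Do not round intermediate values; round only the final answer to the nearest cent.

$17,704.49

Assessed value = $472,700 × 0.87 = $411,249
Cloverhill Township: ($411,249 − $64,000) × 0.00162 = $347,249 × 0.00162 = $562.54338
City of Holloway: ($411,249 − $64,000) × 0.0093 = $347,249 × 0.0093 = $3,229.4157
Dunlea CSD: ($411,249 − $64,000) × 0.0191 = $347,249 × 0.0191 = $6,632.4559
Regional Park District: ($411,249 − $64,000) × 0.00474 = $347,249 × 0.00474 = $1,645.96026
Ironvale County: $411,249 × 0.0137 = $5,634.1113
Total = $17,704.48654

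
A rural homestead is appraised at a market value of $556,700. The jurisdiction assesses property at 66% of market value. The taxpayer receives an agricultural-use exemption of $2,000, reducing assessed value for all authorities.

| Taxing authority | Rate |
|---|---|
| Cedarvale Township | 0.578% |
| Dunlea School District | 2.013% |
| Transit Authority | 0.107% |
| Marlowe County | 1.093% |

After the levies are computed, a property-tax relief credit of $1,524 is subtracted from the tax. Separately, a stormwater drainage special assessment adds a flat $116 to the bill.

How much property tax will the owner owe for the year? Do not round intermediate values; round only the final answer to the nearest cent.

Assessed value = $556,700 × 0.66 = $367,422
Taxable value = $367,422 − $2,000 = $365,422
Cedarvale Township: $365,422 × 0.00578 = $2,112.13916
Dunlea School District: $365,422 × 0.02013 = $7,355.94486
Transit Authority: $365,422 × 0.00107 = $391.00154
Marlowe County: $365,422 × 0.01093 = $3,994.06246
Levies subtotal = $13,853.14802
After credit = $13,853.14802 − $1,524 = $12,329.14802
Total = $12,329.14802 + $116 = $12,445.14802

$12,445.15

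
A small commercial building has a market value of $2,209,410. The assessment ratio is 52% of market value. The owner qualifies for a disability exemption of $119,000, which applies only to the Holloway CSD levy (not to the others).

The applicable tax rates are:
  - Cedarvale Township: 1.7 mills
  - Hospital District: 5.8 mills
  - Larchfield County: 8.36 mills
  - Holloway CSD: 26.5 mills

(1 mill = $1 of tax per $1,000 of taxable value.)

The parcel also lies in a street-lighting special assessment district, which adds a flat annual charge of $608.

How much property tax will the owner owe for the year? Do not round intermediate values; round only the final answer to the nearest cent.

$46,121.62

Assessed value = $2,209,410 × 0.52 = $1,148,893.2
Cedarvale Township: $1,148,893.2 × 0.0017 = $1,953.11844
Hospital District: $1,148,893.2 × 0.0058 = $6,663.58056
Larchfield County: $1,148,893.2 × 0.00836 = $9,604.747152
Holloway CSD: ($1,148,893.2 − $119,000) × 0.0265 = $1,029,893.2 × 0.0265 = $27,292.1698
Levies subtotal = $45,513.615952
Total = $45,513.615952 + $608 = $46,121.615952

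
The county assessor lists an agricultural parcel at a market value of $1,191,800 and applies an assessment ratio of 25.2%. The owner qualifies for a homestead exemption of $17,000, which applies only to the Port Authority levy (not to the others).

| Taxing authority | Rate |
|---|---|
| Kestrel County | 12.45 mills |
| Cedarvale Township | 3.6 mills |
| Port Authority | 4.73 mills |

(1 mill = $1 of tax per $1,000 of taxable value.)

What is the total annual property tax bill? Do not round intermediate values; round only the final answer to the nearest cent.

$6,160.52

Assessed value = $1,191,800 × 0.252 = $300,333.6
Kestrel County: $300,333.6 × 0.01245 = $3,739.15332
Cedarvale Township: $300,333.6 × 0.0036 = $1,081.20096
Port Authority: ($300,333.6 − $17,000) × 0.00473 = $283,333.6 × 0.00473 = $1,340.167928
Total = $6,160.522208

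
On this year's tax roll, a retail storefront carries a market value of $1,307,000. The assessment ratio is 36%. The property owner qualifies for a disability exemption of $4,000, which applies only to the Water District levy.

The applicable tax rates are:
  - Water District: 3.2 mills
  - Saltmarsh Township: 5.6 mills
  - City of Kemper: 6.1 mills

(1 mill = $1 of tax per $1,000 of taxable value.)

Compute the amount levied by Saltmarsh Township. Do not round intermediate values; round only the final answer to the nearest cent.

Assessed value = $1,307,000 × 0.36 = $470,520
Saltmarsh Township taxable value = $470,520 (exemption does not apply)
Saltmarsh Township levy = $470,520 × 0.0056 = $2,634.912

$2,634.91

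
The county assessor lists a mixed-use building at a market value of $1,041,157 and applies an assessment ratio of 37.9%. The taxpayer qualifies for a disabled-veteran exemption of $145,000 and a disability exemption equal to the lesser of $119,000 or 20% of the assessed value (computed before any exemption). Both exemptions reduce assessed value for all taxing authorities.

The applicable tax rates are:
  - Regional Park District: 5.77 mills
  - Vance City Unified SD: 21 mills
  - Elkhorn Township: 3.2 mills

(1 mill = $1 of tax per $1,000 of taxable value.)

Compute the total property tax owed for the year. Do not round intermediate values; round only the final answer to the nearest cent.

Assessed value = $1,041,157 × 0.379 = $394,598.503
Disability exemption = min($119,000, 20% × $394,598.503) = min($119,000, $78,919.7006) = $78,919.7006 (percentage binds)
Taxable value = $394,598.503 − $145,000 − $78,919.7006 = $170,678.8024
Regional Park District: $170,678.8024 × 0.00577 = $984.816689848
Vance City Unified SD: $170,678.8024 × 0.021 = $3,584.2548504
Elkhorn Township: $170,678.8024 × 0.0032 = $546.17216768
Total = $5,115.243707928

$5,115.24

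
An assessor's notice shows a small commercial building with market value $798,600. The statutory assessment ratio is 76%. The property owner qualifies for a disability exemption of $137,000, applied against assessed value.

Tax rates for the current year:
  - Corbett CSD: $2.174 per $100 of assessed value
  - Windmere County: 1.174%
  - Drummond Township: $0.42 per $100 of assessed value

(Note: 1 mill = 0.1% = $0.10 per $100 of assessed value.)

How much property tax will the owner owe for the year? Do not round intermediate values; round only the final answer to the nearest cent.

Assessed value = $798,600 × 0.76 = $606,936
Taxable value = $606,936 − $137,000 = $469,936
Corbett CSD: $469,936 × 0.02174 = $10,216.40864
Windmere County: $469,936 × 0.01174 = $5,517.04864
Drummond Township: $469,936 × 0.0042 = $1,973.7312
Total = $17,707.18848

$17,707.19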